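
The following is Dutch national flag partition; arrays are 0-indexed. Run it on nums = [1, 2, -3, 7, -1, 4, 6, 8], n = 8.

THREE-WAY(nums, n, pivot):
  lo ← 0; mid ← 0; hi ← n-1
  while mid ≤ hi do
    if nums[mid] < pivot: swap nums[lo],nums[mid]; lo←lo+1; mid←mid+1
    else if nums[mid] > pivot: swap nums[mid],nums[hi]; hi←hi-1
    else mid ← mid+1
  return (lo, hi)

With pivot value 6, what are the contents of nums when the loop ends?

lo=0 mid=0 hi=7
1<6: swap(0,0), lo=1 mid=1 ⇒ [1, 2, -3, 7, -1, 4, 6, 8]
2<6: swap(1,1), lo=2 mid=2 ⇒ [1, 2, -3, 7, -1, 4, 6, 8]
-3<6: swap(2,2), lo=3 mid=3 ⇒ [1, 2, -3, 7, -1, 4, 6, 8]
7>6: swap(3,7), hi=6 ⇒ [1, 2, -3, 8, -1, 4, 6, 7]
8>6: swap(3,6), hi=5 ⇒ [1, 2, -3, 6, -1, 4, 8, 7]
6=6: mid=4
-1<6: swap(3,4), lo=4 mid=5 ⇒ [1, 2, -3, -1, 6, 4, 8, 7]
4<6: swap(4,5), lo=5 mid=6 ⇒ [1, 2, -3, -1, 4, 6, 8, 7]
done. lo=5 hi=5; nums=[1, 2, -3, -1, 4, 6, 8, 7]

[1, 2, -3, -1, 4, 6, 8, 7]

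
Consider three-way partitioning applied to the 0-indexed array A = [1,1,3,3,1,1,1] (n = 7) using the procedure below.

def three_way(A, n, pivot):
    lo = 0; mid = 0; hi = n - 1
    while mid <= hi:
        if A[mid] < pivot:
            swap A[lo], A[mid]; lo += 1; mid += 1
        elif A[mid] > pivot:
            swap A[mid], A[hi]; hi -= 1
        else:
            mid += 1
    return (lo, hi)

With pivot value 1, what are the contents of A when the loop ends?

[1,1,1,1,1,3,3]

lo=0 mid=0 hi=6
1=1: mid=1
1=1: mid=2
3>1: swap(2,6), hi=5 ⇒ [1,1,1,3,1,1,3]
1=1: mid=3
3>1: swap(3,5), hi=4 ⇒ [1,1,1,1,1,3,3]
1=1: mid=4
1=1: mid=5
done. lo=0 hi=4; A=[1,1,1,1,1,3,3]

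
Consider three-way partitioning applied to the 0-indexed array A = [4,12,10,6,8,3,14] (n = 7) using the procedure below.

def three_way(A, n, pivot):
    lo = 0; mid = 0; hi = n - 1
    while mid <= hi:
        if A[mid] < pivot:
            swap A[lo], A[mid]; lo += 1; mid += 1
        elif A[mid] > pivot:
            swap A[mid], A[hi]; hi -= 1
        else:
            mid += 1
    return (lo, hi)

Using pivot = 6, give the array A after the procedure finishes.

[4,3,6,8,10,14,12]

lo=0 mid=0 hi=6
4<6: swap(0,0), lo=1 mid=1 ⇒ [4,12,10,6,8,3,14]
12>6: swap(1,6), hi=5 ⇒ [4,14,10,6,8,3,12]
14>6: swap(1,5), hi=4 ⇒ [4,3,10,6,8,14,12]
3<6: swap(1,1), lo=2 mid=2 ⇒ [4,3,10,6,8,14,12]
10>6: swap(2,4), hi=3 ⇒ [4,3,8,6,10,14,12]
8>6: swap(2,3), hi=2 ⇒ [4,3,6,8,10,14,12]
6=6: mid=3
done. lo=2 hi=2; A=[4,3,6,8,10,14,12]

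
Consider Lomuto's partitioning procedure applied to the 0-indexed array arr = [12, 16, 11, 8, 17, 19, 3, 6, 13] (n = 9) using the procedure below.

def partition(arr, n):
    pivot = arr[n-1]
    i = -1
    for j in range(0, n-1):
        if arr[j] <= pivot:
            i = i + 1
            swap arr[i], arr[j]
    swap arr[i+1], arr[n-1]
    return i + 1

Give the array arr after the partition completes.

[12, 11, 8, 3, 6, 13, 16, 17, 19]

pivot=13, i=-1
j=0: 12≤13, i=0, swap(0,0) ⇒ [12, 16, 11, 8, 17, 19, 3, 6, 13]
j=1: 16>13, skip
j=2: 11≤13, i=1, swap(1,2) ⇒ [12, 11, 16, 8, 17, 19, 3, 6, 13]
j=3: 8≤13, i=2, swap(2,3) ⇒ [12, 11, 8, 16, 17, 19, 3, 6, 13]
j=4: 17>13, skip
j=5: 19>13, skip
j=6: 3≤13, i=3, swap(3,6) ⇒ [12, 11, 8, 3, 17, 19, 16, 6, 13]
j=7: 6≤13, i=4, swap(4,7) ⇒ [12, 11, 8, 3, 6, 19, 16, 17, 13]
swap(5,8) ⇒ [12, 11, 8, 3, 6, 13, 16, 17, 19]; return 5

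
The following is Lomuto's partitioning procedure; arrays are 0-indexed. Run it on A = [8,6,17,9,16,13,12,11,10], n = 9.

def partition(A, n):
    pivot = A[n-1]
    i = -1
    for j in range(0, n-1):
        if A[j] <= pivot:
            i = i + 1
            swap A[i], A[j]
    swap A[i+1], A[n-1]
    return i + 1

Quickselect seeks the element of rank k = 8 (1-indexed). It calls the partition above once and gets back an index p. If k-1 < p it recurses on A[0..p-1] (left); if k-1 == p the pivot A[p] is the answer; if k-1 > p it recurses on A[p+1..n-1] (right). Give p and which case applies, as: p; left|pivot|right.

3; right

pivot = A[8] = 10; i = -1
j=0: A[0]=8 ≤ 10 → i=0, swap A[0],A[0] (no change) → [8,6,17,9,16,13,12,11,10]
j=1: A[1]=6 ≤ 10 → i=1, swap A[1],A[1] (no change) → [8,6,17,9,16,13,12,11,10]
j=2: A[2]=17 > 10 → no swap
j=3: A[3]=9 ≤ 10 → i=2, swap A[2],A[3] → [8,6,9,17,16,13,12,11,10]
j=4: A[4]=16 > 10 → no swap
j=5: A[5]=13 > 10 → no swap
j=6: A[6]=12 > 10 → no swap
j=7: A[7]=11 > 10 → no swap
final swap A[3],A[8] → [8,6,9,10,16,13,12,11,17]; return 3
p = 3; k-1 = 7 > 3 ⇒ right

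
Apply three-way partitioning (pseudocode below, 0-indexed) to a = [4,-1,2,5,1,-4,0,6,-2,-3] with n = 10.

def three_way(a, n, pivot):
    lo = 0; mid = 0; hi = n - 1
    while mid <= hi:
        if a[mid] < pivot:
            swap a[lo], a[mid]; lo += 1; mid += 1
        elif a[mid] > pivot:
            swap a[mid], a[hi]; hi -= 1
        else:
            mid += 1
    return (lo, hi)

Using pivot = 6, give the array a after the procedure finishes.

lo=0 mid=0 hi=9
4<6: swap(0,0), lo=1 mid=1 ⇒ [4,-1,2,5,1,-4,0,6,-2,-3]
-1<6: swap(1,1), lo=2 mid=2 ⇒ [4,-1,2,5,1,-4,0,6,-2,-3]
2<6: swap(2,2), lo=3 mid=3 ⇒ [4,-1,2,5,1,-4,0,6,-2,-3]
5<6: swap(3,3), lo=4 mid=4 ⇒ [4,-1,2,5,1,-4,0,6,-2,-3]
1<6: swap(4,4), lo=5 mid=5 ⇒ [4,-1,2,5,1,-4,0,6,-2,-3]
-4<6: swap(5,5), lo=6 mid=6 ⇒ [4,-1,2,5,1,-4,0,6,-2,-3]
0<6: swap(6,6), lo=7 mid=7 ⇒ [4,-1,2,5,1,-4,0,6,-2,-3]
6=6: mid=8
-2<6: swap(7,8), lo=8 mid=9 ⇒ [4,-1,2,5,1,-4,0,-2,6,-3]
-3<6: swap(8,9), lo=9 mid=10 ⇒ [4,-1,2,5,1,-4,0,-2,-3,6]
done. lo=9 hi=9; a=[4,-1,2,5,1,-4,0,-2,-3,6]

[4,-1,2,5,1,-4,0,-2,-3,6]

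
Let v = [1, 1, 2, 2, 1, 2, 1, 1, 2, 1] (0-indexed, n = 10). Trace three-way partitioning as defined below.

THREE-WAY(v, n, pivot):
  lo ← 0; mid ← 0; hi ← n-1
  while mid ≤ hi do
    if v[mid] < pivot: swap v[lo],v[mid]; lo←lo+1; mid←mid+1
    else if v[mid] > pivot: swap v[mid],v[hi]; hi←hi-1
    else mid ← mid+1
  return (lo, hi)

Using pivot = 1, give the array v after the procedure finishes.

lo=0 mid=0 hi=9
1=1: mid=1
1=1: mid=2
2>1: swap(2,9), hi=8 ⇒ [1, 1, 1, 2, 1, 2, 1, 1, 2, 2]
1=1: mid=3
2>1: swap(3,8), hi=7 ⇒ [1, 1, 1, 2, 1, 2, 1, 1, 2, 2]
2>1: swap(3,7), hi=6 ⇒ [1, 1, 1, 1, 1, 2, 1, 2, 2, 2]
1=1: mid=4
1=1: mid=5
2>1: swap(5,6), hi=5 ⇒ [1, 1, 1, 1, 1, 1, 2, 2, 2, 2]
1=1: mid=6
done. lo=0 hi=5; v=[1, 1, 1, 1, 1, 1, 2, 2, 2, 2]

[1, 1, 1, 1, 1, 1, 2, 2, 2, 2]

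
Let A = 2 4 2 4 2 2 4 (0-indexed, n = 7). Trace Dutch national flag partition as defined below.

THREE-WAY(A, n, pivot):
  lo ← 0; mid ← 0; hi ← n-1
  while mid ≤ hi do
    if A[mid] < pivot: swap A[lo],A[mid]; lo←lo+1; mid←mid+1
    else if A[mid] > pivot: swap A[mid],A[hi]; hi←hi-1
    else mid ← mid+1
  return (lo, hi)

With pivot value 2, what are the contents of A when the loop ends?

pivot = 2; lo=0, mid=0, hi=6
A[mid]=2=2: mid=1
A[mid]=4>2: swap A[1],A[6]; hi=5 → 2 4 2 4 2 2 4
A[mid]=4>2: swap A[1],A[5]; hi=4 → 2 2 2 4 2 4 4
A[mid]=2=2: mid=2
A[mid]=2=2: mid=3
A[mid]=4>2: swap A[3],A[4]; hi=3 → 2 2 2 2 4 4 4
A[mid]=2=2: mid=4
end: lo=0, hi=3; A = 2 2 2 2 4 4 4

2 2 2 2 4 4 4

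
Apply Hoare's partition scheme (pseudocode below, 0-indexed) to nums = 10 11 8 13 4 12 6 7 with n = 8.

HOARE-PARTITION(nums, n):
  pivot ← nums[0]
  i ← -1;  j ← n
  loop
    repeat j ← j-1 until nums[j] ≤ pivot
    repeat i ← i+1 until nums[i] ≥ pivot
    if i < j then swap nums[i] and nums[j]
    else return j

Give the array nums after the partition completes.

7 6 8 4 13 12 11 10

pivot=10
j stops at 7 (7), i stops at 0 (10); swap ⇒ 7 11 8 13 4 12 6 10
j stops at 6 (6), i stops at 1 (11); swap ⇒ 7 6 8 13 4 12 11 10
j stops at 4 (4), i stops at 3 (13); swap ⇒ 7 6 8 4 13 12 11 10
j stops at 3, i stops at 4; i≥j ⇒ return 3. nums=7 6 8 4 13 12 11 10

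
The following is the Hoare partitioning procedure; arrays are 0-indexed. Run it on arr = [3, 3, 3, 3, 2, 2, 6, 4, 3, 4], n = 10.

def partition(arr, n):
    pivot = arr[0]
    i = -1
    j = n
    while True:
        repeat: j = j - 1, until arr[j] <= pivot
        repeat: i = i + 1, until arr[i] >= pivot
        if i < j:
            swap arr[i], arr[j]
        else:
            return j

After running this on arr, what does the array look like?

pivot = arr[0] = 3; i = -1, j = 10
j→8 (arr[8]=3≤3), i→0 (arr[0]=3≥3); i<j, swap → [3, 3, 3, 3, 2, 2, 6, 4, 3, 4]
j→5 (arr[5]=2≤3), i→1 (arr[1]=3≥3); i<j, swap → [3, 2, 3, 3, 2, 3, 6, 4, 3, 4]
j→4 (arr[4]=2≤3), i→2 (arr[2]=3≥3); i<j, swap → [3, 2, 2, 3, 3, 3, 6, 4, 3, 4]
j→3, i→3; i≥j, return j=3. arr = [3, 2, 2, 3, 3, 3, 6, 4, 3, 4]

[3, 2, 2, 3, 3, 3, 6, 4, 3, 4]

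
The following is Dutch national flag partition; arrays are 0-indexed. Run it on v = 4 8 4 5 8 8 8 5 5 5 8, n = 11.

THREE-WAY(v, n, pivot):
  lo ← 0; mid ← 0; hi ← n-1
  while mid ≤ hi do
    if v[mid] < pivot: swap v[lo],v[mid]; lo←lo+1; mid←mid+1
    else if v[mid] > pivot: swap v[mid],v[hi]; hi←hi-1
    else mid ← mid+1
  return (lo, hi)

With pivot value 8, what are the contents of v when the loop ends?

4 4 5 5 5 5 8 8 8 8 8

pivot = 8; lo=0, mid=0, hi=10
v[mid]=4<8: swap v[0],v[0]; lo=1,mid=1 → 4 8 4 5 8 8 8 5 5 5 8
v[mid]=8=8: mid=2
v[mid]=4<8: swap v[1],v[2]; lo=2,mid=3 → 4 4 8 5 8 8 8 5 5 5 8
v[mid]=5<8: swap v[2],v[3]; lo=3,mid=4 → 4 4 5 8 8 8 8 5 5 5 8
v[mid]=8=8: mid=5
v[mid]=8=8: mid=6
v[mid]=8=8: mid=7
v[mid]=5<8: swap v[3],v[7]; lo=4,mid=8 → 4 4 5 5 8 8 8 8 5 5 8
v[mid]=5<8: swap v[4],v[8]; lo=5,mid=9 → 4 4 5 5 5 8 8 8 8 5 8
v[mid]=5<8: swap v[5],v[9]; lo=6,mid=10 → 4 4 5 5 5 5 8 8 8 8 8
v[mid]=8=8: mid=11
end: lo=6, hi=10; v = 4 4 5 5 5 5 8 8 8 8 8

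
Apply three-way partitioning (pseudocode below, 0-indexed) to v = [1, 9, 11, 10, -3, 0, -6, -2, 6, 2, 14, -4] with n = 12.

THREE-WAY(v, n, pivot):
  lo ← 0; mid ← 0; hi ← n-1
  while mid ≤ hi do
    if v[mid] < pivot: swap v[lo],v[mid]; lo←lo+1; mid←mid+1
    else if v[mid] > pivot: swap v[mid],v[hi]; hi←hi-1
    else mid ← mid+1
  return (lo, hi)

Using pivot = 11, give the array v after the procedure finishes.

pivot = 11; lo=0, mid=0, hi=11
v[mid]=1<11: swap v[0],v[0]; lo=1,mid=1 → [1, 9, 11, 10, -3, 0, -6, -2, 6, 2, 14, -4]
v[mid]=9<11: swap v[1],v[1]; lo=2,mid=2 → [1, 9, 11, 10, -3, 0, -6, -2, 6, 2, 14, -4]
v[mid]=11=11: mid=3
v[mid]=10<11: swap v[2],v[3]; lo=3,mid=4 → [1, 9, 10, 11, -3, 0, -6, -2, 6, 2, 14, -4]
v[mid]=-3<11: swap v[3],v[4]; lo=4,mid=5 → [1, 9, 10, -3, 11, 0, -6, -2, 6, 2, 14, -4]
v[mid]=0<11: swap v[4],v[5]; lo=5,mid=6 → [1, 9, 10, -3, 0, 11, -6, -2, 6, 2, 14, -4]
v[mid]=-6<11: swap v[5],v[6]; lo=6,mid=7 → [1, 9, 10, -3, 0, -6, 11, -2, 6, 2, 14, -4]
v[mid]=-2<11: swap v[6],v[7]; lo=7,mid=8 → [1, 9, 10, -3, 0, -6, -2, 11, 6, 2, 14, -4]
v[mid]=6<11: swap v[7],v[8]; lo=8,mid=9 → [1, 9, 10, -3, 0, -6, -2, 6, 11, 2, 14, -4]
v[mid]=2<11: swap v[8],v[9]; lo=9,mid=10 → [1, 9, 10, -3, 0, -6, -2, 6, 2, 11, 14, -4]
v[mid]=14>11: swap v[10],v[11]; hi=10 → [1, 9, 10, -3, 0, -6, -2, 6, 2, 11, -4, 14]
v[mid]=-4<11: swap v[9],v[10]; lo=10,mid=11 → [1, 9, 10, -3, 0, -6, -2, 6, 2, -4, 11, 14]
end: lo=10, hi=10; v = [1, 9, 10, -3, 0, -6, -2, 6, 2, -4, 11, 14]

[1, 9, 10, -3, 0, -6, -2, 6, 2, -4, 11, 14]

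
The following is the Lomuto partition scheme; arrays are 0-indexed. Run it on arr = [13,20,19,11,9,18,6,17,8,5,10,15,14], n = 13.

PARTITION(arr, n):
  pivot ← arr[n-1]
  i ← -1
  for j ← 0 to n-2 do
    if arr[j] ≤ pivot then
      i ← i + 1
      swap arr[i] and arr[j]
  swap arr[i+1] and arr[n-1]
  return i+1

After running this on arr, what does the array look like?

[13,11,9,6,8,5,10,14,19,18,20,15,17]

pivot = arr[12] = 14; i = -1
j=0: arr[0]=13 ≤ 14 → i=0, swap arr[0],arr[0] (no change) → [13,20,19,11,9,18,6,17,8,5,10,15,14]
j=1: arr[1]=20 > 14 → no swap
j=2: arr[2]=19 > 14 → no swap
j=3: arr[3]=11 ≤ 14 → i=1, swap arr[1],arr[3] → [13,11,19,20,9,18,6,17,8,5,10,15,14]
j=4: arr[4]=9 ≤ 14 → i=2, swap arr[2],arr[4] → [13,11,9,20,19,18,6,17,8,5,10,15,14]
j=5: arr[5]=18 > 14 → no swap
j=6: arr[6]=6 ≤ 14 → i=3, swap arr[3],arr[6] → [13,11,9,6,19,18,20,17,8,5,10,15,14]
j=7: arr[7]=17 > 14 → no swap
j=8: arr[8]=8 ≤ 14 → i=4, swap arr[4],arr[8] → [13,11,9,6,8,18,20,17,19,5,10,15,14]
j=9: arr[9]=5 ≤ 14 → i=5, swap arr[5],arr[9] → [13,11,9,6,8,5,20,17,19,18,10,15,14]
j=10: arr[10]=10 ≤ 14 → i=6, swap arr[6],arr[10] → [13,11,9,6,8,5,10,17,19,18,20,15,14]
j=11: arr[11]=15 > 14 → no swap
final swap arr[7],arr[12] → [13,11,9,6,8,5,10,14,19,18,20,15,17]; return 7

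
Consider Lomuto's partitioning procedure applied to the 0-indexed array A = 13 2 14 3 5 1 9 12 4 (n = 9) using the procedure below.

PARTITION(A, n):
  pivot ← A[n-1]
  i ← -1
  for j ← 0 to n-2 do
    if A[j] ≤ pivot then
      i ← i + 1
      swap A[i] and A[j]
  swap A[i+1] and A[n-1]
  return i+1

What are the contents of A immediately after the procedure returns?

pivot=4, i=-1
j=0: 13>4, skip
j=1: 2≤4, i=0, swap(0,1) ⇒ 2 13 14 3 5 1 9 12 4
j=2: 14>4, skip
j=3: 3≤4, i=1, swap(1,3) ⇒ 2 3 14 13 5 1 9 12 4
j=4: 5>4, skip
j=5: 1≤4, i=2, swap(2,5) ⇒ 2 3 1 13 5 14 9 12 4
j=6: 9>4, skip
j=7: 12>4, skip
swap(3,8) ⇒ 2 3 1 4 5 14 9 12 13; return 3

2 3 1 4 5 14 9 12 13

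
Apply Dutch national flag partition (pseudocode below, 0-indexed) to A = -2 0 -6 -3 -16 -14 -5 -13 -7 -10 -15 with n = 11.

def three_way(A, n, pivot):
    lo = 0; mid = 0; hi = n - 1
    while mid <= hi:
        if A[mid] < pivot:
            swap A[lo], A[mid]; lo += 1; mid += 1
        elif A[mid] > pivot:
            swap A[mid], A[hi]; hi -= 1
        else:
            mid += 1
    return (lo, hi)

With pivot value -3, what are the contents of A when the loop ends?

-15 -10 -6 -16 -14 -5 -13 -7 -3 0 -2

pivot = -3; lo=0, mid=0, hi=10
A[mid]=-2>-3: swap A[0],A[10]; hi=9 → -15 0 -6 -3 -16 -14 -5 -13 -7 -10 -2
A[mid]=-15<-3: swap A[0],A[0]; lo=1,mid=1 → -15 0 -6 -3 -16 -14 -5 -13 -7 -10 -2
A[mid]=0>-3: swap A[1],A[9]; hi=8 → -15 -10 -6 -3 -16 -14 -5 -13 -7 0 -2
A[mid]=-10<-3: swap A[1],A[1]; lo=2,mid=2 → -15 -10 -6 -3 -16 -14 -5 -13 -7 0 -2
A[mid]=-6<-3: swap A[2],A[2]; lo=3,mid=3 → -15 -10 -6 -3 -16 -14 -5 -13 -7 0 -2
A[mid]=-3=-3: mid=4
A[mid]=-16<-3: swap A[3],A[4]; lo=4,mid=5 → -15 -10 -6 -16 -3 -14 -5 -13 -7 0 -2
A[mid]=-14<-3: swap A[4],A[5]; lo=5,mid=6 → -15 -10 -6 -16 -14 -3 -5 -13 -7 0 -2
A[mid]=-5<-3: swap A[5],A[6]; lo=6,mid=7 → -15 -10 -6 -16 -14 -5 -3 -13 -7 0 -2
A[mid]=-13<-3: swap A[6],A[7]; lo=7,mid=8 → -15 -10 -6 -16 -14 -5 -13 -3 -7 0 -2
A[mid]=-7<-3: swap A[7],A[8]; lo=8,mid=9 → -15 -10 -6 -16 -14 -5 -13 -7 -3 0 -2
end: lo=8, hi=8; A = -15 -10 -6 -16 -14 -5 -13 -7 -3 0 -2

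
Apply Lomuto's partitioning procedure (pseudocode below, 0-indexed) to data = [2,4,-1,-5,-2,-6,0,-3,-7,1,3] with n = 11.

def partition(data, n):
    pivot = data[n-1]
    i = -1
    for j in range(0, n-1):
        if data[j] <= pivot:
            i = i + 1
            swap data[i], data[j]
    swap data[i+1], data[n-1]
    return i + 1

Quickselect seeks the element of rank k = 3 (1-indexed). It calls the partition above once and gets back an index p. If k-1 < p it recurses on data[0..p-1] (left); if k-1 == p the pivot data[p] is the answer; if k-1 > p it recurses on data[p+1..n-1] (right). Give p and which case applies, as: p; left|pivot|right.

9; left

pivot=3, i=-1
j=0: 2≤3, i=0, swap(0,0) ⇒ [2,4,-1,-5,-2,-6,0,-3,-7,1,3]
j=1: 4>3, skip
j=2: -1≤3, i=1, swap(1,2) ⇒ [2,-1,4,-5,-2,-6,0,-3,-7,1,3]
j=3: -5≤3, i=2, swap(2,3) ⇒ [2,-1,-5,4,-2,-6,0,-3,-7,1,3]
j=4: -2≤3, i=3, swap(3,4) ⇒ [2,-1,-5,-2,4,-6,0,-3,-7,1,3]
j=5: -6≤3, i=4, swap(4,5) ⇒ [2,-1,-5,-2,-6,4,0,-3,-7,1,3]
j=6: 0≤3, i=5, swap(5,6) ⇒ [2,-1,-5,-2,-6,0,4,-3,-7,1,3]
j=7: -3≤3, i=6, swap(6,7) ⇒ [2,-1,-5,-2,-6,0,-3,4,-7,1,3]
j=8: -7≤3, i=7, swap(7,8) ⇒ [2,-1,-5,-2,-6,0,-3,-7,4,1,3]
j=9: 1≤3, i=8, swap(8,9) ⇒ [2,-1,-5,-2,-6,0,-3,-7,1,4,3]
swap(9,10) ⇒ [2,-1,-5,-2,-6,0,-3,-7,1,3,4]; return 9
p = 9; k-1 = 2 < 9 ⇒ left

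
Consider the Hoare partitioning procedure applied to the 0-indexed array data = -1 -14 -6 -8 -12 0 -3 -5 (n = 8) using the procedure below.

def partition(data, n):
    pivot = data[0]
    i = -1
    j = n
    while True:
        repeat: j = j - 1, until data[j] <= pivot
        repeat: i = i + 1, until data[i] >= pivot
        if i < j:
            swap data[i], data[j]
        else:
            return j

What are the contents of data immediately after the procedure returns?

pivot = data[0] = -1; i = -1, j = 8
j→7 (data[7]=-5≤-1), i→0 (data[0]=-1≥-1); i<j, swap → -5 -14 -6 -8 -12 0 -3 -1
j→6 (data[6]=-3≤-1), i→5 (data[5]=0≥-1); i<j, swap → -5 -14 -6 -8 -12 -3 0 -1
j→5, i→6; i≥j, return j=5. data = -5 -14 -6 -8 -12 -3 0 -1

-5 -14 -6 -8 -12 -3 0 -1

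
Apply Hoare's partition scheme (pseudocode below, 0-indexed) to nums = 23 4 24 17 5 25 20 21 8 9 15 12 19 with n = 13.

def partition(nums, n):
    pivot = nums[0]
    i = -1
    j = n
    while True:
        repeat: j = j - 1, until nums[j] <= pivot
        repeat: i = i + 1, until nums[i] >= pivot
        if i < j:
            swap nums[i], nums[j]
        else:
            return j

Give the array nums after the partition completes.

19 4 12 17 5 15 20 21 8 9 25 24 23

pivot=23
j stops at 12 (19), i stops at 0 (23); swap ⇒ 19 4 24 17 5 25 20 21 8 9 15 12 23
j stops at 11 (12), i stops at 2 (24); swap ⇒ 19 4 12 17 5 25 20 21 8 9 15 24 23
j stops at 10 (15), i stops at 5 (25); swap ⇒ 19 4 12 17 5 15 20 21 8 9 25 24 23
j stops at 9, i stops at 10; i≥j ⇒ return 9. nums=19 4 12 17 5 15 20 21 8 9 25 24 23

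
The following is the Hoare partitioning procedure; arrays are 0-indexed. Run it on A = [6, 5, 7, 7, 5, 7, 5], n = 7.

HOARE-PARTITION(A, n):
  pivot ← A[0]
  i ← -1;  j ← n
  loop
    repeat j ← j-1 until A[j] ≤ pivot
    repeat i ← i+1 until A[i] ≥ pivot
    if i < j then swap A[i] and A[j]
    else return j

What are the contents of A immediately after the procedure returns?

[5, 5, 5, 7, 7, 7, 6]

pivot=6
j stops at 6 (5), i stops at 0 (6); swap ⇒ [5, 5, 7, 7, 5, 7, 6]
j stops at 4 (5), i stops at 2 (7); swap ⇒ [5, 5, 5, 7, 7, 7, 6]
j stops at 2, i stops at 3; i≥j ⇒ return 2. A=[5, 5, 5, 7, 7, 7, 6]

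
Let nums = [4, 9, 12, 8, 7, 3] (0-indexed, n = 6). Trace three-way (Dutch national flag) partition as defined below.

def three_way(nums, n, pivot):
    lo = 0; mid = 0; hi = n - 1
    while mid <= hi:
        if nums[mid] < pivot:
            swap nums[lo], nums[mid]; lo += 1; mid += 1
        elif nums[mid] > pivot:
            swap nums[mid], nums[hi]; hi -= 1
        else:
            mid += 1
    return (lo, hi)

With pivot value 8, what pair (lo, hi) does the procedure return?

(3, 3)

pivot = 8; lo=0, mid=0, hi=5
nums[mid]=4<8: swap nums[0],nums[0]; lo=1,mid=1 → [4, 9, 12, 8, 7, 3]
nums[mid]=9>8: swap nums[1],nums[5]; hi=4 → [4, 3, 12, 8, 7, 9]
nums[mid]=3<8: swap nums[1],nums[1]; lo=2,mid=2 → [4, 3, 12, 8, 7, 9]
nums[mid]=12>8: swap nums[2],nums[4]; hi=3 → [4, 3, 7, 8, 12, 9]
nums[mid]=7<8: swap nums[2],nums[2]; lo=3,mid=3 → [4, 3, 7, 8, 12, 9]
nums[mid]=8=8: mid=4
end: lo=3, hi=3; nums = [4, 3, 7, 8, 12, 9]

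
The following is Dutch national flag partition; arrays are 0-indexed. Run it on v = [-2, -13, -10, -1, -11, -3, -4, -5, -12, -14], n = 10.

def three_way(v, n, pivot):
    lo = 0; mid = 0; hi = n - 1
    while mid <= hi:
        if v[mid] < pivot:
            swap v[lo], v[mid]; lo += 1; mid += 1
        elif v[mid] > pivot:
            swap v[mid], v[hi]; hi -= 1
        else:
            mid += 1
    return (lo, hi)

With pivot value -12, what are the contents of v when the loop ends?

lo=0 mid=0 hi=9
-2>-12: swap(0,9), hi=8 ⇒ [-14, -13, -10, -1, -11, -3, -4, -5, -12, -2]
-14<-12: swap(0,0), lo=1 mid=1 ⇒ [-14, -13, -10, -1, -11, -3, -4, -5, -12, -2]
-13<-12: swap(1,1), lo=2 mid=2 ⇒ [-14, -13, -10, -1, -11, -3, -4, -5, -12, -2]
-10>-12: swap(2,8), hi=7 ⇒ [-14, -13, -12, -1, -11, -3, -4, -5, -10, -2]
-12=-12: mid=3
-1>-12: swap(3,7), hi=6 ⇒ [-14, -13, -12, -5, -11, -3, -4, -1, -10, -2]
-5>-12: swap(3,6), hi=5 ⇒ [-14, -13, -12, -4, -11, -3, -5, -1, -10, -2]
-4>-12: swap(3,5), hi=4 ⇒ [-14, -13, -12, -3, -11, -4, -5, -1, -10, -2]
-3>-12: swap(3,4), hi=3 ⇒ [-14, -13, -12, -11, -3, -4, -5, -1, -10, -2]
-11>-12: swap(3,3), hi=2 ⇒ [-14, -13, -12, -11, -3, -4, -5, -1, -10, -2]
done. lo=2 hi=2; v=[-14, -13, -12, -11, -3, -4, -5, -1, -10, -2]

[-14, -13, -12, -11, -3, -4, -5, -1, -10, -2]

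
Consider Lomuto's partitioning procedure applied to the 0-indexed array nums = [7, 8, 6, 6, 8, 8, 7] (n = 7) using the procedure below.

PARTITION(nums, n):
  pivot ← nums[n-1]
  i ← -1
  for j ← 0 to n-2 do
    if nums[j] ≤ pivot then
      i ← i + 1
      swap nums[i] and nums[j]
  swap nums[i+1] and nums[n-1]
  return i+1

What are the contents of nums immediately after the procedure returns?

pivot = nums[6] = 7; i = -1
j=0: nums[0]=7 ≤ 7 → i=0, swap nums[0],nums[0] (no change) → [7, 8, 6, 6, 8, 8, 7]
j=1: nums[1]=8 > 7 → no swap
j=2: nums[2]=6 ≤ 7 → i=1, swap nums[1],nums[2] → [7, 6, 8, 6, 8, 8, 7]
j=3: nums[3]=6 ≤ 7 → i=2, swap nums[2],nums[3] → [7, 6, 6, 8, 8, 8, 7]
j=4: nums[4]=8 > 7 → no swap
j=5: nums[5]=8 > 7 → no swap
final swap nums[3],nums[6] → [7, 6, 6, 7, 8, 8, 8]; return 3

[7, 6, 6, 7, 8, 8, 8]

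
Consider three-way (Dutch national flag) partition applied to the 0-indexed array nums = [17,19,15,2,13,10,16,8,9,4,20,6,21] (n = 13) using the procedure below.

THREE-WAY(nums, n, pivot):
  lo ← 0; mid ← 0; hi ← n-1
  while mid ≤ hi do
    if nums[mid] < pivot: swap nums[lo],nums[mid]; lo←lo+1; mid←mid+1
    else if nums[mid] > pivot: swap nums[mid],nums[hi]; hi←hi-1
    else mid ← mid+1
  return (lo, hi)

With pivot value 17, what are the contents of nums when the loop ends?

[6,15,2,13,10,16,8,9,4,17,20,21,19]

pivot = 17; lo=0, mid=0, hi=12
nums[mid]=17=17: mid=1
nums[mid]=19>17: swap nums[1],nums[12]; hi=11 → [17,21,15,2,13,10,16,8,9,4,20,6,19]
nums[mid]=21>17: swap nums[1],nums[11]; hi=10 → [17,6,15,2,13,10,16,8,9,4,20,21,19]
nums[mid]=6<17: swap nums[0],nums[1]; lo=1,mid=2 → [6,17,15,2,13,10,16,8,9,4,20,21,19]
nums[mid]=15<17: swap nums[1],nums[2]; lo=2,mid=3 → [6,15,17,2,13,10,16,8,9,4,20,21,19]
nums[mid]=2<17: swap nums[2],nums[3]; lo=3,mid=4 → [6,15,2,17,13,10,16,8,9,4,20,21,19]
nums[mid]=13<17: swap nums[3],nums[4]; lo=4,mid=5 → [6,15,2,13,17,10,16,8,9,4,20,21,19]
nums[mid]=10<17: swap nums[4],nums[5]; lo=5,mid=6 → [6,15,2,13,10,17,16,8,9,4,20,21,19]
nums[mid]=16<17: swap nums[5],nums[6]; lo=6,mid=7 → [6,15,2,13,10,16,17,8,9,4,20,21,19]
nums[mid]=8<17: swap nums[6],nums[7]; lo=7,mid=8 → [6,15,2,13,10,16,8,17,9,4,20,21,19]
nums[mid]=9<17: swap nums[7],nums[8]; lo=8,mid=9 → [6,15,2,13,10,16,8,9,17,4,20,21,19]
nums[mid]=4<17: swap nums[8],nums[9]; lo=9,mid=10 → [6,15,2,13,10,16,8,9,4,17,20,21,19]
nums[mid]=20>17: swap nums[10],nums[10]; hi=9 → [6,15,2,13,10,16,8,9,4,17,20,21,19]
end: lo=9, hi=9; nums = [6,15,2,13,10,16,8,9,4,17,20,21,19]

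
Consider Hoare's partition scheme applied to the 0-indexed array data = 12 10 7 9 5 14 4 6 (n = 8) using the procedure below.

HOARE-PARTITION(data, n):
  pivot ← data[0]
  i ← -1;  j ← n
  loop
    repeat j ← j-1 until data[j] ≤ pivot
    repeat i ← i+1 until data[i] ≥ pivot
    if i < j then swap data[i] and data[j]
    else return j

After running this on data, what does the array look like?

6 10 7 9 5 4 14 12

pivot = data[0] = 12; i = -1, j = 8
j→7 (data[7]=6≤12), i→0 (data[0]=12≥12); i<j, swap → 6 10 7 9 5 14 4 12
j→6 (data[6]=4≤12), i→5 (data[5]=14≥12); i<j, swap → 6 10 7 9 5 4 14 12
j→5, i→6; i≥j, return j=5. data = 6 10 7 9 5 4 14 12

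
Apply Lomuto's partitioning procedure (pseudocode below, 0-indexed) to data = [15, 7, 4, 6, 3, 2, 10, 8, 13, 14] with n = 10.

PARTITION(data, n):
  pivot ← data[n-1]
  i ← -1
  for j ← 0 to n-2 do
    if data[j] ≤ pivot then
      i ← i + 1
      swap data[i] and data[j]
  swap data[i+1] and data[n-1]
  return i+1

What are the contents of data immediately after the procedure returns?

pivot = data[9] = 14; i = -1
j=0: data[0]=15 > 14 → no swap
j=1: data[1]=7 ≤ 14 → i=0, swap data[0],data[1] → [7, 15, 4, 6, 3, 2, 10, 8, 13, 14]
j=2: data[2]=4 ≤ 14 → i=1, swap data[1],data[2] → [7, 4, 15, 6, 3, 2, 10, 8, 13, 14]
j=3: data[3]=6 ≤ 14 → i=2, swap data[2],data[3] → [7, 4, 6, 15, 3, 2, 10, 8, 13, 14]
j=4: data[4]=3 ≤ 14 → i=3, swap data[3],data[4] → [7, 4, 6, 3, 15, 2, 10, 8, 13, 14]
j=5: data[5]=2 ≤ 14 → i=4, swap data[4],data[5] → [7, 4, 6, 3, 2, 15, 10, 8, 13, 14]
j=6: data[6]=10 ≤ 14 → i=5, swap data[5],data[6] → [7, 4, 6, 3, 2, 10, 15, 8, 13, 14]
j=7: data[7]=8 ≤ 14 → i=6, swap data[6],data[7] → [7, 4, 6, 3, 2, 10, 8, 15, 13, 14]
j=8: data[8]=13 ≤ 14 → i=7, swap data[7],data[8] → [7, 4, 6, 3, 2, 10, 8, 13, 15, 14]
final swap data[8],data[9] → [7, 4, 6, 3, 2, 10, 8, 13, 14, 15]; return 8

[7, 4, 6, 3, 2, 10, 8, 13, 14, 15]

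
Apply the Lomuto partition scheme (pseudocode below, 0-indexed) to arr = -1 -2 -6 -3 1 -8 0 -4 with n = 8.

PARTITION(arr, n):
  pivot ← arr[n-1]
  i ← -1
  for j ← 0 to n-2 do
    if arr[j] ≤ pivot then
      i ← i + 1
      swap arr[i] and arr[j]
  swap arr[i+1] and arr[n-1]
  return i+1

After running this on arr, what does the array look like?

-6 -8 -4 -3 1 -2 0 -1

pivot = arr[7] = -4; i = -1
j=0: arr[0]=-1 > -4 → no swap
j=1: arr[1]=-2 > -4 → no swap
j=2: arr[2]=-6 ≤ -4 → i=0, swap arr[0],arr[2] → -6 -2 -1 -3 1 -8 0 -4
j=3: arr[3]=-3 > -4 → no swap
j=4: arr[4]=1 > -4 → no swap
j=5: arr[5]=-8 ≤ -4 → i=1, swap arr[1],arr[5] → -6 -8 -1 -3 1 -2 0 -4
j=6: arr[6]=0 > -4 → no swap
final swap arr[2],arr[7] → -6 -8 -4 -3 1 -2 0 -1; return 2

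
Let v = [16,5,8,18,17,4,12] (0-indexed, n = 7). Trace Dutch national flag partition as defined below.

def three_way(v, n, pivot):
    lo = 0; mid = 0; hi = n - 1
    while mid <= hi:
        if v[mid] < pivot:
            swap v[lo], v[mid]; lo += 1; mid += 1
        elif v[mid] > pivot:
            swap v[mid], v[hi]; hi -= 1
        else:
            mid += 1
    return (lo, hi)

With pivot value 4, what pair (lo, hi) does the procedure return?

lo=0 mid=0 hi=6
16>4: swap(0,6), hi=5 ⇒ [12,5,8,18,17,4,16]
12>4: swap(0,5), hi=4 ⇒ [4,5,8,18,17,12,16]
4=4: mid=1
5>4: swap(1,4), hi=3 ⇒ [4,17,8,18,5,12,16]
17>4: swap(1,3), hi=2 ⇒ [4,18,8,17,5,12,16]
18>4: swap(1,2), hi=1 ⇒ [4,8,18,17,5,12,16]
8>4: swap(1,1), hi=0 ⇒ [4,8,18,17,5,12,16]
done. lo=0 hi=0; v=[4,8,18,17,5,12,16]

(0, 0)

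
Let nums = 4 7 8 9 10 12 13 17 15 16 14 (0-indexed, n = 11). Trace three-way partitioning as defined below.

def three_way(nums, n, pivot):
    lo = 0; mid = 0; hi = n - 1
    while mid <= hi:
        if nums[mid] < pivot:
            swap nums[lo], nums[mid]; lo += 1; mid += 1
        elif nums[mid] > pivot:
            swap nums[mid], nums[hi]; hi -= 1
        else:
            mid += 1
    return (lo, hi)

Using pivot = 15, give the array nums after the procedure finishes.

4 7 8 9 10 12 13 14 15 16 17

lo=0 mid=0 hi=10
4<15: swap(0,0), lo=1 mid=1 ⇒ 4 7 8 9 10 12 13 17 15 16 14
7<15: swap(1,1), lo=2 mid=2 ⇒ 4 7 8 9 10 12 13 17 15 16 14
8<15: swap(2,2), lo=3 mid=3 ⇒ 4 7 8 9 10 12 13 17 15 16 14
9<15: swap(3,3), lo=4 mid=4 ⇒ 4 7 8 9 10 12 13 17 15 16 14
10<15: swap(4,4), lo=5 mid=5 ⇒ 4 7 8 9 10 12 13 17 15 16 14
12<15: swap(5,5), lo=6 mid=6 ⇒ 4 7 8 9 10 12 13 17 15 16 14
13<15: swap(6,6), lo=7 mid=7 ⇒ 4 7 8 9 10 12 13 17 15 16 14
17>15: swap(7,10), hi=9 ⇒ 4 7 8 9 10 12 13 14 15 16 17
14<15: swap(7,7), lo=8 mid=8 ⇒ 4 7 8 9 10 12 13 14 15 16 17
15=15: mid=9
16>15: swap(9,9), hi=8 ⇒ 4 7 8 9 10 12 13 14 15 16 17
done. lo=8 hi=8; nums=4 7 8 9 10 12 13 14 15 16 17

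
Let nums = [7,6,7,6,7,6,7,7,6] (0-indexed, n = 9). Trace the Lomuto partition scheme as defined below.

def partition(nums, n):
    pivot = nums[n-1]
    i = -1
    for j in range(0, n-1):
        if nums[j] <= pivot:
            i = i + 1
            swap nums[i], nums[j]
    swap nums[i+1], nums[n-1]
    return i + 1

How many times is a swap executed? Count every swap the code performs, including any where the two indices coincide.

4

pivot = nums[8] = 6; i = -1
j=0: nums[0]=7 > 6 → no swap
j=1: nums[1]=6 ≤ 6 → i=0, swap nums[0],nums[1] → [6,7,7,6,7,6,7,7,6]
j=2: nums[2]=7 > 6 → no swap
j=3: nums[3]=6 ≤ 6 → i=1, swap nums[1],nums[3] → [6,6,7,7,7,6,7,7,6]
j=4: nums[4]=7 > 6 → no swap
j=5: nums[5]=6 ≤ 6 → i=2, swap nums[2],nums[5] → [6,6,6,7,7,7,7,7,6]
j=6: nums[6]=7 > 6 → no swap
j=7: nums[7]=7 > 6 → no swap
final swap nums[3],nums[8] → [6,6,6,6,7,7,7,7,7]; return 3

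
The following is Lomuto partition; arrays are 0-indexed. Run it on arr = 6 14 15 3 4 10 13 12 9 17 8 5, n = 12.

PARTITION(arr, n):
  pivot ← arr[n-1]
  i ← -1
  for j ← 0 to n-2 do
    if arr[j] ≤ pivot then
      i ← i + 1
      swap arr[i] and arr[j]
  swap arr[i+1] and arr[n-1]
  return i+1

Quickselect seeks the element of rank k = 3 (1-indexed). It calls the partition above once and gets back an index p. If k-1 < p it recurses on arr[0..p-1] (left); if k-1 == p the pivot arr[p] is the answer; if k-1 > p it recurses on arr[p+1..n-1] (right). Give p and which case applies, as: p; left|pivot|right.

pivot=5, i=-1
j=0: 6>5, skip
j=1: 14>5, skip
j=2: 15>5, skip
j=3: 3≤5, i=0, swap(0,3) ⇒ 3 14 15 6 4 10 13 12 9 17 8 5
j=4: 4≤5, i=1, swap(1,4) ⇒ 3 4 15 6 14 10 13 12 9 17 8 5
j=5: 10>5, skip
j=6: 13>5, skip
j=7: 12>5, skip
j=8: 9>5, skip
j=9: 17>5, skip
j=10: 8>5, skip
swap(2,11) ⇒ 3 4 5 6 14 10 13 12 9 17 8 15; return 2
p = 2; k-1 = 2 == 2 ⇒ pivot

2; pivot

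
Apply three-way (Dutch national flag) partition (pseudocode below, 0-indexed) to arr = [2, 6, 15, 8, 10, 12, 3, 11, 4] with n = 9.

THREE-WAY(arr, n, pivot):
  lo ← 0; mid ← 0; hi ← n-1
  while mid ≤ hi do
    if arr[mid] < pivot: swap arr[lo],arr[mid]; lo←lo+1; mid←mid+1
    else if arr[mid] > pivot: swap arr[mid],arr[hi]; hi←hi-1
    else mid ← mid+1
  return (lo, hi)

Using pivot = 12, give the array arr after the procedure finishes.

[2, 6, 4, 8, 10, 3, 11, 12, 15]

pivot = 12; lo=0, mid=0, hi=8
arr[mid]=2<12: swap arr[0],arr[0]; lo=1,mid=1 → [2, 6, 15, 8, 10, 12, 3, 11, 4]
arr[mid]=6<12: swap arr[1],arr[1]; lo=2,mid=2 → [2, 6, 15, 8, 10, 12, 3, 11, 4]
arr[mid]=15>12: swap arr[2],arr[8]; hi=7 → [2, 6, 4, 8, 10, 12, 3, 11, 15]
arr[mid]=4<12: swap arr[2],arr[2]; lo=3,mid=3 → [2, 6, 4, 8, 10, 12, 3, 11, 15]
arr[mid]=8<12: swap arr[3],arr[3]; lo=4,mid=4 → [2, 6, 4, 8, 10, 12, 3, 11, 15]
arr[mid]=10<12: swap arr[4],arr[4]; lo=5,mid=5 → [2, 6, 4, 8, 10, 12, 3, 11, 15]
arr[mid]=12=12: mid=6
arr[mid]=3<12: swap arr[5],arr[6]; lo=6,mid=7 → [2, 6, 4, 8, 10, 3, 12, 11, 15]
arr[mid]=11<12: swap arr[6],arr[7]; lo=7,mid=8 → [2, 6, 4, 8, 10, 3, 11, 12, 15]
end: lo=7, hi=7; arr = [2, 6, 4, 8, 10, 3, 11, 12, 15]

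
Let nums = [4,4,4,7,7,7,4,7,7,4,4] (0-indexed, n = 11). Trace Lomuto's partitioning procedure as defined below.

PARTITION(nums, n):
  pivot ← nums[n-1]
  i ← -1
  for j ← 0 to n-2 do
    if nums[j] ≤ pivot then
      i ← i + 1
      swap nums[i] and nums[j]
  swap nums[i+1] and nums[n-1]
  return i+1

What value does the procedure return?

pivot = nums[10] = 4; i = -1
j=0: nums[0]=4 ≤ 4 → i=0, swap nums[0],nums[0] (no change) → [4,4,4,7,7,7,4,7,7,4,4]
j=1: nums[1]=4 ≤ 4 → i=1, swap nums[1],nums[1] (no change) → [4,4,4,7,7,7,4,7,7,4,4]
j=2: nums[2]=4 ≤ 4 → i=2, swap nums[2],nums[2] (no change) → [4,4,4,7,7,7,4,7,7,4,4]
j=3: nums[3]=7 > 4 → no swap
j=4: nums[4]=7 > 4 → no swap
j=5: nums[5]=7 > 4 → no swap
j=6: nums[6]=4 ≤ 4 → i=3, swap nums[3],nums[6] → [4,4,4,4,7,7,7,7,7,4,4]
j=7: nums[7]=7 > 4 → no swap
j=8: nums[8]=7 > 4 → no swap
j=9: nums[9]=4 ≤ 4 → i=4, swap nums[4],nums[9] → [4,4,4,4,4,7,7,7,7,7,4]
final swap nums[5],nums[10] → [4,4,4,4,4,4,7,7,7,7,7]; return 5

5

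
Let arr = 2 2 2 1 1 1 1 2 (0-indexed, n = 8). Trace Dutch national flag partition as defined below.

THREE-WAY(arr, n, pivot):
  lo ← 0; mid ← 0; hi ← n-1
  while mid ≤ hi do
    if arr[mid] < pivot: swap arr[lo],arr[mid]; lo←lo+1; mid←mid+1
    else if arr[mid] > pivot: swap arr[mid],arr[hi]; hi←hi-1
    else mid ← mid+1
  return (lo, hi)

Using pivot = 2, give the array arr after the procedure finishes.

1 1 1 1 2 2 2 2

lo=0 mid=0 hi=7
2=2: mid=1
2=2: mid=2
2=2: mid=3
1<2: swap(0,3), lo=1 mid=4 ⇒ 1 2 2 2 1 1 1 2
1<2: swap(1,4), lo=2 mid=5 ⇒ 1 1 2 2 2 1 1 2
1<2: swap(2,5), lo=3 mid=6 ⇒ 1 1 1 2 2 2 1 2
1<2: swap(3,6), lo=4 mid=7 ⇒ 1 1 1 1 2 2 2 2
2=2: mid=8
done. lo=4 hi=7; arr=1 1 1 1 2 2 2 2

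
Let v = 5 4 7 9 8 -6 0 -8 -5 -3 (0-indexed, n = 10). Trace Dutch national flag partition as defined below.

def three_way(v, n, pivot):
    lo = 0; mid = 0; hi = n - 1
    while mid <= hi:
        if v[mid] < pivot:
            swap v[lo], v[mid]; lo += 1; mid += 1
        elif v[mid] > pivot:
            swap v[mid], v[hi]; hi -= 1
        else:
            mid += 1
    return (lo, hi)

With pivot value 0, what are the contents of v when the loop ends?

lo=0 mid=0 hi=9
5>0: swap(0,9), hi=8 ⇒ -3 4 7 9 8 -6 0 -8 -5 5
-3<0: swap(0,0), lo=1 mid=1 ⇒ -3 4 7 9 8 -6 0 -8 -5 5
4>0: swap(1,8), hi=7 ⇒ -3 -5 7 9 8 -6 0 -8 4 5
-5<0: swap(1,1), lo=2 mid=2 ⇒ -3 -5 7 9 8 -6 0 -8 4 5
7>0: swap(2,7), hi=6 ⇒ -3 -5 -8 9 8 -6 0 7 4 5
-8<0: swap(2,2), lo=3 mid=3 ⇒ -3 -5 -8 9 8 -6 0 7 4 5
9>0: swap(3,6), hi=5 ⇒ -3 -5 -8 0 8 -6 9 7 4 5
0=0: mid=4
8>0: swap(4,5), hi=4 ⇒ -3 -5 -8 0 -6 8 9 7 4 5
-6<0: swap(3,4), lo=4 mid=5 ⇒ -3 -5 -8 -6 0 8 9 7 4 5
done. lo=4 hi=4; v=-3 -5 -8 -6 0 8 9 7 4 5

-3 -5 -8 -6 0 8 9 7 4 5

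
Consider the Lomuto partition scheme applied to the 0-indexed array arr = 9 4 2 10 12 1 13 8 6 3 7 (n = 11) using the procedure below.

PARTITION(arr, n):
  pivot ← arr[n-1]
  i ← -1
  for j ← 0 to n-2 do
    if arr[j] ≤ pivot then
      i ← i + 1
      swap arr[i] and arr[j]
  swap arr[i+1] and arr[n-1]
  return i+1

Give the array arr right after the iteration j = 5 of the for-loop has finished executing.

pivot = arr[10] = 7; i = -1
j=0: arr[0]=9 > 7 → no swap
j=1: arr[1]=4 ≤ 7 → i=0, swap arr[0],arr[1] → 4 9 2 10 12 1 13 8 6 3 7
j=2: arr[2]=2 ≤ 7 → i=1, swap arr[1],arr[2] → 4 2 9 10 12 1 13 8 6 3 7
j=3: arr[3]=10 > 7 → no swap
j=4: arr[4]=12 > 7 → no swap
j=5: arr[5]=1 ≤ 7 → i=2, swap arr[2],arr[5] → 4 2 1 10 12 9 13 8 6 3 7
(after j=5) arr = 4 2 1 10 12 9 13 8 6 3 7

4 2 1 10 12 9 13 8 6 3 7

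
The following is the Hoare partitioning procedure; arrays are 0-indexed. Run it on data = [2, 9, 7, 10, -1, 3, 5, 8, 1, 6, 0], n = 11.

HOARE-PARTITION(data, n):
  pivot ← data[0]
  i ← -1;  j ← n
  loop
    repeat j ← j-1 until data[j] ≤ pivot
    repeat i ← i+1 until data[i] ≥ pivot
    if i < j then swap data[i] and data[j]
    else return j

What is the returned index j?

2

pivot = data[0] = 2; i = -1, j = 11
j→10 (data[10]=0≤2), i→0 (data[0]=2≥2); i<j, swap → [0, 9, 7, 10, -1, 3, 5, 8, 1, 6, 2]
j→8 (data[8]=1≤2), i→1 (data[1]=9≥2); i<j, swap → [0, 1, 7, 10, -1, 3, 5, 8, 9, 6, 2]
j→4 (data[4]=-1≤2), i→2 (data[2]=7≥2); i<j, swap → [0, 1, -1, 10, 7, 3, 5, 8, 9, 6, 2]
j→2, i→3; i≥j, return j=2. data = [0, 1, -1, 10, 7, 3, 5, 8, 9, 6, 2]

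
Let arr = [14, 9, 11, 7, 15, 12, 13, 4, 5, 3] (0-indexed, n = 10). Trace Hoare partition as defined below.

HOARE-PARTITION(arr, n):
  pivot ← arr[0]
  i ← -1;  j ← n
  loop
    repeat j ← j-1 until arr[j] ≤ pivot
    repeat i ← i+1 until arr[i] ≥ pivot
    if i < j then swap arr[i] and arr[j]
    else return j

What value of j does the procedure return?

7

pivot = arr[0] = 14; i = -1, j = 10
j→9 (arr[9]=3≤14), i→0 (arr[0]=14≥14); i<j, swap → [3, 9, 11, 7, 15, 12, 13, 4, 5, 14]
j→8 (arr[8]=5≤14), i→4 (arr[4]=15≥14); i<j, swap → [3, 9, 11, 7, 5, 12, 13, 4, 15, 14]
j→7, i→8; i≥j, return j=7. arr = [3, 9, 11, 7, 5, 12, 13, 4, 15, 14]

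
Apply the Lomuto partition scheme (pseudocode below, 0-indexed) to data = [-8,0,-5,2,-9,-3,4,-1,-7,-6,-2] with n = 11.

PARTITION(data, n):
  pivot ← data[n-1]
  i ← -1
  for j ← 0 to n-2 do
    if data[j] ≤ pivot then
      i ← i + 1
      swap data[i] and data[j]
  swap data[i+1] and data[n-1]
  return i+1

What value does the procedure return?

6

pivot=-2, i=-1
j=0: -8≤-2, i=0, swap(0,0) ⇒ [-8,0,-5,2,-9,-3,4,-1,-7,-6,-2]
j=1: 0>-2, skip
j=2: -5≤-2, i=1, swap(1,2) ⇒ [-8,-5,0,2,-9,-3,4,-1,-7,-6,-2]
j=3: 2>-2, skip
j=4: -9≤-2, i=2, swap(2,4) ⇒ [-8,-5,-9,2,0,-3,4,-1,-7,-6,-2]
j=5: -3≤-2, i=3, swap(3,5) ⇒ [-8,-5,-9,-3,0,2,4,-1,-7,-6,-2]
j=6: 4>-2, skip
j=7: -1>-2, skip
j=8: -7≤-2, i=4, swap(4,8) ⇒ [-8,-5,-9,-3,-7,2,4,-1,0,-6,-2]
j=9: -6≤-2, i=5, swap(5,9) ⇒ [-8,-5,-9,-3,-7,-6,4,-1,0,2,-2]
swap(6,10) ⇒ [-8,-5,-9,-3,-7,-6,-2,-1,0,2,4]; return 6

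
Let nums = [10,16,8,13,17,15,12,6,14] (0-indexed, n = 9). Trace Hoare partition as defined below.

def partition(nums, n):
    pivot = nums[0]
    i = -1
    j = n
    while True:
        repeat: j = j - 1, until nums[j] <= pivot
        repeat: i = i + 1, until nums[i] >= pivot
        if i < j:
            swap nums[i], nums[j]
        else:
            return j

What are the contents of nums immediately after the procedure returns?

pivot = nums[0] = 10; i = -1, j = 9
j→7 (nums[7]=6≤10), i→0 (nums[0]=10≥10); i<j, swap → [6,16,8,13,17,15,12,10,14]
j→2 (nums[2]=8≤10), i→1 (nums[1]=16≥10); i<j, swap → [6,8,16,13,17,15,12,10,14]
j→1, i→2; i≥j, return j=1. nums = [6,8,16,13,17,15,12,10,14]

[6,8,16,13,17,15,12,10,14]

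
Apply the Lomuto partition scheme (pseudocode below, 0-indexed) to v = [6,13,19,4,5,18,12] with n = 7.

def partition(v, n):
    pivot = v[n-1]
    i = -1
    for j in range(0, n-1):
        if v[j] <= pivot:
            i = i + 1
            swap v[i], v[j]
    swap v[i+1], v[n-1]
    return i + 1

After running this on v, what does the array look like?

pivot=12, i=-1
j=0: 6≤12, i=0, swap(0,0) ⇒ [6,13,19,4,5,18,12]
j=1: 13>12, skip
j=2: 19>12, skip
j=3: 4≤12, i=1, swap(1,3) ⇒ [6,4,19,13,5,18,12]
j=4: 5≤12, i=2, swap(2,4) ⇒ [6,4,5,13,19,18,12]
j=5: 18>12, skip
swap(3,6) ⇒ [6,4,5,12,19,18,13]; return 3

[6,4,5,12,19,18,13]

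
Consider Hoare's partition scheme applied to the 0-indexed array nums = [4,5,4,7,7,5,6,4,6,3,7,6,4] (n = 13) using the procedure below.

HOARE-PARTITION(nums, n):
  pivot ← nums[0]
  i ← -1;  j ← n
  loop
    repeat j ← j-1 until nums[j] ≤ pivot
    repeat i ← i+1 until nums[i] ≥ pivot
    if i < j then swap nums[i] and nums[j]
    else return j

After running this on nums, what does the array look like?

[4,3,4,7,7,5,6,4,6,5,7,6,4]

pivot = nums[0] = 4; i = -1, j = 13
j→12 (nums[12]=4≤4), i→0 (nums[0]=4≥4); i<j, swap → [4,5,4,7,7,5,6,4,6,3,7,6,4]
j→9 (nums[9]=3≤4), i→1 (nums[1]=5≥4); i<j, swap → [4,3,4,7,7,5,6,4,6,5,7,6,4]
j→7 (nums[7]=4≤4), i→2 (nums[2]=4≥4); i<j, swap → [4,3,4,7,7,5,6,4,6,5,7,6,4]
j→2, i→3; i≥j, return j=2. nums = [4,3,4,7,7,5,6,4,6,5,7,6,4]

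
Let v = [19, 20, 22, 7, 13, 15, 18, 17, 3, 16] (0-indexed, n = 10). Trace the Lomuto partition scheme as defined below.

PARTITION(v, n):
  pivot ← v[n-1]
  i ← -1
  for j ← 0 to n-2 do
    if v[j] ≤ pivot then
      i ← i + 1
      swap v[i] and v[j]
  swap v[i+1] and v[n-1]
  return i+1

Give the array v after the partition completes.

[7, 13, 15, 3, 16, 22, 18, 17, 19, 20]

pivot=16, i=-1
j=0: 19>16, skip
j=1: 20>16, skip
j=2: 22>16, skip
j=3: 7≤16, i=0, swap(0,3) ⇒ [7, 20, 22, 19, 13, 15, 18, 17, 3, 16]
j=4: 13≤16, i=1, swap(1,4) ⇒ [7, 13, 22, 19, 20, 15, 18, 17, 3, 16]
j=5: 15≤16, i=2, swap(2,5) ⇒ [7, 13, 15, 19, 20, 22, 18, 17, 3, 16]
j=6: 18>16, skip
j=7: 17>16, skip
j=8: 3≤16, i=3, swap(3,8) ⇒ [7, 13, 15, 3, 20, 22, 18, 17, 19, 16]
swap(4,9) ⇒ [7, 13, 15, 3, 16, 22, 18, 17, 19, 20]; return 4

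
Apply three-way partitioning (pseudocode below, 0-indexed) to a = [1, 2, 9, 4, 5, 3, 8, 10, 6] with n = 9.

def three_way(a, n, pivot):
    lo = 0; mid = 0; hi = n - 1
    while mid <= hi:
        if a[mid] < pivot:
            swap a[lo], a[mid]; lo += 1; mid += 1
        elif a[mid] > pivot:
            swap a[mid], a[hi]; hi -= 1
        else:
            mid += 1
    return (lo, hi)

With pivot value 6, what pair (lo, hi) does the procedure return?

(5, 5)

pivot = 6; lo=0, mid=0, hi=8
a[mid]=1<6: swap a[0],a[0]; lo=1,mid=1 → [1, 2, 9, 4, 5, 3, 8, 10, 6]
a[mid]=2<6: swap a[1],a[1]; lo=2,mid=2 → [1, 2, 9, 4, 5, 3, 8, 10, 6]
a[mid]=9>6: swap a[2],a[8]; hi=7 → [1, 2, 6, 4, 5, 3, 8, 10, 9]
a[mid]=6=6: mid=3
a[mid]=4<6: swap a[2],a[3]; lo=3,mid=4 → [1, 2, 4, 6, 5, 3, 8, 10, 9]
a[mid]=5<6: swap a[3],a[4]; lo=4,mid=5 → [1, 2, 4, 5, 6, 3, 8, 10, 9]
a[mid]=3<6: swap a[4],a[5]; lo=5,mid=6 → [1, 2, 4, 5, 3, 6, 8, 10, 9]
a[mid]=8>6: swap a[6],a[7]; hi=6 → [1, 2, 4, 5, 3, 6, 10, 8, 9]
a[mid]=10>6: swap a[6],a[6]; hi=5 → [1, 2, 4, 5, 3, 6, 10, 8, 9]
end: lo=5, hi=5; a = [1, 2, 4, 5, 3, 6, 10, 8, 9]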